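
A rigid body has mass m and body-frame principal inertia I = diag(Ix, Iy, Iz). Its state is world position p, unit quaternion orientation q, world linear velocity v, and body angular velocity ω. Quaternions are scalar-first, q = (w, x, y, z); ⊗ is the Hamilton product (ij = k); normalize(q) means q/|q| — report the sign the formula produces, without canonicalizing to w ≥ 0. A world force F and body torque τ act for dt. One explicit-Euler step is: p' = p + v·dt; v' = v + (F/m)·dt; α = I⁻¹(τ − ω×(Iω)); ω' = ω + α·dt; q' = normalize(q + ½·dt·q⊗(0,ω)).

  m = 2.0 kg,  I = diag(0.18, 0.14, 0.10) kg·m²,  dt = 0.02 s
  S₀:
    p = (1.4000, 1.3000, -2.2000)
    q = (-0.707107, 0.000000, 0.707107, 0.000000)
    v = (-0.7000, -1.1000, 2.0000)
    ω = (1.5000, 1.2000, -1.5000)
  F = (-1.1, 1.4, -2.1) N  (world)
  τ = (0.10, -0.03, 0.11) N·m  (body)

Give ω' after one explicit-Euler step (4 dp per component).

ω' = (1.5031, 1.2214, -1.4636)

α = I⁻¹(τ − ω×Iω) = (0.1556, 1.0714, 1.8200)
ω' = ω + α·dt = (1.5031, 1.2214, -1.4636)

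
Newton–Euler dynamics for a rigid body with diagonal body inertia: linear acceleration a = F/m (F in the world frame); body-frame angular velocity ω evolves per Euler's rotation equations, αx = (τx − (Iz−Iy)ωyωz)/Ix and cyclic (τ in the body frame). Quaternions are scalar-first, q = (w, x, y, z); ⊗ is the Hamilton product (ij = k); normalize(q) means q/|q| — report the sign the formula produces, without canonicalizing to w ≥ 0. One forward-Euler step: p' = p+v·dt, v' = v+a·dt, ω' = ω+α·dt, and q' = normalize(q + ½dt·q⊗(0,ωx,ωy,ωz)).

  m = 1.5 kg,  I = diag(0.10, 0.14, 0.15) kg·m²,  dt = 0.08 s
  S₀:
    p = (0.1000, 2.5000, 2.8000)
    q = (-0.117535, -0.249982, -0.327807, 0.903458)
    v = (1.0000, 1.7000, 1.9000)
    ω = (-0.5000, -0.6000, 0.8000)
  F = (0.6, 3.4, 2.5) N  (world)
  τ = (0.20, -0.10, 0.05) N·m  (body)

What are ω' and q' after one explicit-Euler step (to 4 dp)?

ω' = (-0.3362, -0.6686, 0.8203)
q' = (-0.1592, -0.2362, -0.3347, 0.8982)

(τ − ω×Iω)/I = (2.0480, -0.8571, 0.2533)
new body rate ω' = (-0.3362, -0.6686, 0.8203)
Hamilton product q⊗(0,ω) = (-1.0444416, 0.3385967, -0.1812224, -0.1079423)
q' = normalize(q + ½dt·q⊗(0,ω)) = (-0.1592, -0.2362, -0.3347, 0.8982)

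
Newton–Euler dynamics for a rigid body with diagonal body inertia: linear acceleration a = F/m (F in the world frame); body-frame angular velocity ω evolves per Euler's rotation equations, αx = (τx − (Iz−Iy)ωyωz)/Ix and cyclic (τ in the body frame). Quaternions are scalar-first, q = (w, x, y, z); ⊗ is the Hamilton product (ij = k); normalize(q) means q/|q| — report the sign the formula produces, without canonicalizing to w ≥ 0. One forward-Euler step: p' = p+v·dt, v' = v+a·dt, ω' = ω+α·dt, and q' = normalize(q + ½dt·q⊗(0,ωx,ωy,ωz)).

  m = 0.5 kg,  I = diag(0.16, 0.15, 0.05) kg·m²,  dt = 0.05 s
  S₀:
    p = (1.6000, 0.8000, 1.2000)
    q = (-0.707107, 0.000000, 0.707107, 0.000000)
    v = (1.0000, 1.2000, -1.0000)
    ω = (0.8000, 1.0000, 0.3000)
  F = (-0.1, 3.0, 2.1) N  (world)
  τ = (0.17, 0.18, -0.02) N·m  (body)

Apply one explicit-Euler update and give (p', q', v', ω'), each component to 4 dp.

a = F/m = (-0.2000, 6.0000, 4.2000)
p + v·dt = (1.6500, 0.8600, 1.1500)
new velocity v' = (0.9900, 1.5000, -0.7900)
gyro term ω×Iω = (-0.0300, 0.0264, -0.0080)
(τ − ω×Iω)/I = (1.2500, 1.0240, -0.2400)
ω' = ω + α·dt = (0.8625, 1.0512, 0.2880)
q⊗(0,ω) = (-0.7071070, -0.3535535, -0.7071070, -0.7778177)
q + ½dt·q⊗(0,ω), renormalized = (-0.7244, -0.0088, 0.6891, -0.0194)

p' = (1.6500, 0.8600, 1.1500)
q' = (-0.7244, -0.0088, 0.6891, -0.0194)
v' = (0.9900, 1.5000, -0.7900)
ω' = (0.8625, 1.0512, 0.2880)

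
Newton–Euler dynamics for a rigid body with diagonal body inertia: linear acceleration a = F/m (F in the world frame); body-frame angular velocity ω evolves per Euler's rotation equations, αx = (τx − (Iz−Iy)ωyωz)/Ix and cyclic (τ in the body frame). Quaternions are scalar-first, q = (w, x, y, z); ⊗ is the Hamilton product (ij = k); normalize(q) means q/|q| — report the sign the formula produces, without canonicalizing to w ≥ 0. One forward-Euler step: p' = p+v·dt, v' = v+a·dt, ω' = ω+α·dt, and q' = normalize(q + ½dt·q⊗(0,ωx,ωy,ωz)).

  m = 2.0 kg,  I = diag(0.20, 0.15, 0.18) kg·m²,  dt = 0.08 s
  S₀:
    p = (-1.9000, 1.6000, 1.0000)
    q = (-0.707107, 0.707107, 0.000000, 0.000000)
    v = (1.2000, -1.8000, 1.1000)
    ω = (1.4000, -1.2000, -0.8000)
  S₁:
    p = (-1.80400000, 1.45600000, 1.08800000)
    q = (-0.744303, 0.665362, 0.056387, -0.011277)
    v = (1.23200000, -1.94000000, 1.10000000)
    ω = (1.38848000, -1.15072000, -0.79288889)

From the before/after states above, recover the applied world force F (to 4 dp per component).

Δv = v₁−v₀ = (0.03200000, -0.14000000, 0.00000000)
applied force F = (0.8000, -3.5000, 0.0000)

F = (0.8000, -3.5000, 0.0000)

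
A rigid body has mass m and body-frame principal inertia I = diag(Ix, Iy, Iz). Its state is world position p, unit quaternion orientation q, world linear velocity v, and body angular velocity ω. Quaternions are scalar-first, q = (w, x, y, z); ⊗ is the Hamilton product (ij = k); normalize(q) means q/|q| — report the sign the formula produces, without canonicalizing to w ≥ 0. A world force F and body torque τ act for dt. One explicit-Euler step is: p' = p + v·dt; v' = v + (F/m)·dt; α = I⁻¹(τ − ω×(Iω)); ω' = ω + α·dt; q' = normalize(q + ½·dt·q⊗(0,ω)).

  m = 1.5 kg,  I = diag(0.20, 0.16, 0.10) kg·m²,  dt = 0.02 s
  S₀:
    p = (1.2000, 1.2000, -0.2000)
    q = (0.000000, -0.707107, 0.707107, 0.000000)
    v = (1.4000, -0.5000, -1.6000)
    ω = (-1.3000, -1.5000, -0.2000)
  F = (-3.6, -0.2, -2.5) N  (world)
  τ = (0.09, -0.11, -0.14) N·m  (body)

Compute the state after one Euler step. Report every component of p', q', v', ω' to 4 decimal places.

p' = (1.2280, 1.1900, -0.2320)
q' = (0.0014, -0.7084, 0.7056, 0.0198)
v' = (1.3520, -0.5027, -1.6333)
ω' = (-1.2892, -1.5170, -0.2124)

linear accel F/m = (-2.4000, -0.1333, -1.6667)
p' = p + v·dt = (1.2280, 1.1900, -0.2320)
new velocity v' = (1.3520, -0.5027, -1.6333)
gyro term ω×Iω = (-0.0180, 0.0260, -0.0780)
(τ − ω×Iω)/I = (0.5400, -0.8500, -0.6200)
ω + α·dt = (-1.2892, -1.5170, -0.2124)
2q̇ = q⊗(0,ω) = (0.1414214, -0.1414214, -0.1414214, 1.9798996)
q' = normalize(q + ½dt·q⊗(0,ω)) = (0.0014, -0.7084, 0.7056, 0.0198)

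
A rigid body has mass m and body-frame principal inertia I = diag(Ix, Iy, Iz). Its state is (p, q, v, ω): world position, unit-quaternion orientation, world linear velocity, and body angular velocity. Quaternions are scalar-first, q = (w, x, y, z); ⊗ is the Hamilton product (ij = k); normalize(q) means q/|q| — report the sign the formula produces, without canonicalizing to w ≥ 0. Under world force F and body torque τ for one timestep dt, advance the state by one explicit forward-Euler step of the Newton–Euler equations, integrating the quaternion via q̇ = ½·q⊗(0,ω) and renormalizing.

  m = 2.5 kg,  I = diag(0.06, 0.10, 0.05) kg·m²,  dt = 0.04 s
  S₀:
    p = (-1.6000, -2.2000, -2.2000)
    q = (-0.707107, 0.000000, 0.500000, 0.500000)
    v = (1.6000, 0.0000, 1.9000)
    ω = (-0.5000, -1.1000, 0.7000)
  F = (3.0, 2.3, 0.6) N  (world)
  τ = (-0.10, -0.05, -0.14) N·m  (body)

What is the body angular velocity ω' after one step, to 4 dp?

angular accel α = (-2.3083, -0.4650, -3.2400)
ω' = ω + α·dt = (-0.5923, -1.1186, 0.5704)

ω' = (-0.5923, -1.1186, 0.5704)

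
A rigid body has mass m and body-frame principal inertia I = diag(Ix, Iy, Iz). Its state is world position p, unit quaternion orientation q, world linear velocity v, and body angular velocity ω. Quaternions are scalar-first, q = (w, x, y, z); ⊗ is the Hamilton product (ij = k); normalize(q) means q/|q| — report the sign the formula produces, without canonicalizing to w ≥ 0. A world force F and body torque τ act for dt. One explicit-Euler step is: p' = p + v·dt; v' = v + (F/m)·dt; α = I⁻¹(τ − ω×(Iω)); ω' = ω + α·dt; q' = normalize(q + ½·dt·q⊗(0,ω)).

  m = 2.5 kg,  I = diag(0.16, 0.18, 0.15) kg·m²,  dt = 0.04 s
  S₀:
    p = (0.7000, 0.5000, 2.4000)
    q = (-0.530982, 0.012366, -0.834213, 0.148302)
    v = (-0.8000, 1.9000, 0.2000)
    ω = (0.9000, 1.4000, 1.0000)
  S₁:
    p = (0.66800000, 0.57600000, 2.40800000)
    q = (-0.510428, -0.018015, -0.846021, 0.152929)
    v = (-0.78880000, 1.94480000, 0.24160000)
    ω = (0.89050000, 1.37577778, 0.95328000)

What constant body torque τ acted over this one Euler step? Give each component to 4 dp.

τ = (-0.0800, -0.1000, -0.1500)

ω₁ − ω₀ = (-0.00950000, -0.02422222, -0.04672000)
applied torque τ = (-0.0800, -0.1000, -0.1500)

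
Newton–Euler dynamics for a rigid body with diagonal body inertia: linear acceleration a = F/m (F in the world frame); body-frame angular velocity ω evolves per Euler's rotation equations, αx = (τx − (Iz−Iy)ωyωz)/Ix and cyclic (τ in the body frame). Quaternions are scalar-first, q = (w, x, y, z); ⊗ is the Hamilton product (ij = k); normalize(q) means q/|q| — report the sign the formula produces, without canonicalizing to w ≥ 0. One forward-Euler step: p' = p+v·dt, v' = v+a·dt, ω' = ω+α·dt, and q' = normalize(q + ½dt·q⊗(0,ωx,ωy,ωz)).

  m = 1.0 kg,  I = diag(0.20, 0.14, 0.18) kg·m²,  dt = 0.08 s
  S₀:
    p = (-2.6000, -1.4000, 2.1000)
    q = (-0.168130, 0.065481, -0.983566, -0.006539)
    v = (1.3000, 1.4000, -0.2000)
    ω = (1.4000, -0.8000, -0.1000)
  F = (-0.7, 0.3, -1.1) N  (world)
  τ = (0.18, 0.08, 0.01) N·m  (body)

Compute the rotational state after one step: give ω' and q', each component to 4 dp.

ω' = (1.4707, -0.7527, -0.1254)
q' = (-0.2029, 0.0597, -0.9763, 0.0470)

gyro term ω×Iω = (0.0032, -0.0028, 0.0672)
(τ − ω×Iω)/I = (0.8840, 0.5914, -0.3178)
ω + α·dt = (1.4707, -0.7527, -0.1254)
q⊗(0,ω) = (-0.8791801, -0.1422566, 0.1318975, 1.3414206)
q' = normalize(q + ½dt·q⊗(0,ω)) = (-0.2029, 0.0597, -0.9763, 0.0470)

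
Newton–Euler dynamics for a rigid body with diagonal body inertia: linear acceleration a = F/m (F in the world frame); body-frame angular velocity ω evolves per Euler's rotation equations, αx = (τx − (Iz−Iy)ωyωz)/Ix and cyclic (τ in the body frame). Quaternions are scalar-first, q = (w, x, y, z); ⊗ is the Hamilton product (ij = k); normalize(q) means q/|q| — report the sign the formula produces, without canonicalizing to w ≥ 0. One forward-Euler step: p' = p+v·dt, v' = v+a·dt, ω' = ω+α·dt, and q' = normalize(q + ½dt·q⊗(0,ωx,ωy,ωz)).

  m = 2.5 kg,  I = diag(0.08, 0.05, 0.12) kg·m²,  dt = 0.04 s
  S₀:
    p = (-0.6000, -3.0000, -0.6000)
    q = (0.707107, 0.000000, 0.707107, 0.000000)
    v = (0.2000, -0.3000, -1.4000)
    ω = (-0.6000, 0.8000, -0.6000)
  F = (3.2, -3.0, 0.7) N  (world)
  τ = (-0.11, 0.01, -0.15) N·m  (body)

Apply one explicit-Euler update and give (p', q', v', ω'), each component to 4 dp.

new position p' = (-0.5920, -3.0120, -0.6560)
v' = v + a·dt = (0.2512, -0.3480, -1.3888)
gyro term ω×Iω = (-0.0336, -0.0144, 0.0144)
(τ − ω×Iω)/I = (-0.9550, 0.4880, -1.3700)
new body rate ω' = (-0.6382, 0.8195, -0.6548)
2q̇ = q⊗(0,ω) = (-0.5656856, -0.8485284, 0.5656856, 0.0000000)
updated quaternion q' = (0.6956, -0.0170, 0.7182, 0.0000)

p' = (-0.5920, -3.0120, -0.6560)
q' = (0.6956, -0.0170, 0.7182, 0.0000)
v' = (0.2512, -0.3480, -1.3888)
ω' = (-0.6382, 0.8195, -0.6548)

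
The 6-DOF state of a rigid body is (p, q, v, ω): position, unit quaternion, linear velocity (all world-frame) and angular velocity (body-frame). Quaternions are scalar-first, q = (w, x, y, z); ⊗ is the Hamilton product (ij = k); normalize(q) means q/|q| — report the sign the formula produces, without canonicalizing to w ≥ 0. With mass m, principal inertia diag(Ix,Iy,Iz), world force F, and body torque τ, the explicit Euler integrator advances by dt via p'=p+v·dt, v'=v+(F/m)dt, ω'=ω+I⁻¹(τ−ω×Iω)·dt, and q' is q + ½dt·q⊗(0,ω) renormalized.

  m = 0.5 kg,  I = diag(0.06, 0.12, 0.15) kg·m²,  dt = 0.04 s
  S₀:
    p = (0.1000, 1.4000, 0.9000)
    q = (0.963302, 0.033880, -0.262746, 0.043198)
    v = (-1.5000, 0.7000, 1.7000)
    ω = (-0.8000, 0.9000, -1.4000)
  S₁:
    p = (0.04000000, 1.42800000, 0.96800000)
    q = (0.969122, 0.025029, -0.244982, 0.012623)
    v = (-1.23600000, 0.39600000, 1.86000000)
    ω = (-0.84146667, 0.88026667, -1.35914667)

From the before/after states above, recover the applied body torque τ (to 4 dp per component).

τ = (-0.1000, -0.1600, 0.1100)

rate change Δω = (-0.04146667, -0.01973333, 0.04085333)
ω₀×(Iω₀) = (-0.0378, -0.1008, -0.0432)
I·α + gyro = (-0.1000, -0.1600, 0.1100)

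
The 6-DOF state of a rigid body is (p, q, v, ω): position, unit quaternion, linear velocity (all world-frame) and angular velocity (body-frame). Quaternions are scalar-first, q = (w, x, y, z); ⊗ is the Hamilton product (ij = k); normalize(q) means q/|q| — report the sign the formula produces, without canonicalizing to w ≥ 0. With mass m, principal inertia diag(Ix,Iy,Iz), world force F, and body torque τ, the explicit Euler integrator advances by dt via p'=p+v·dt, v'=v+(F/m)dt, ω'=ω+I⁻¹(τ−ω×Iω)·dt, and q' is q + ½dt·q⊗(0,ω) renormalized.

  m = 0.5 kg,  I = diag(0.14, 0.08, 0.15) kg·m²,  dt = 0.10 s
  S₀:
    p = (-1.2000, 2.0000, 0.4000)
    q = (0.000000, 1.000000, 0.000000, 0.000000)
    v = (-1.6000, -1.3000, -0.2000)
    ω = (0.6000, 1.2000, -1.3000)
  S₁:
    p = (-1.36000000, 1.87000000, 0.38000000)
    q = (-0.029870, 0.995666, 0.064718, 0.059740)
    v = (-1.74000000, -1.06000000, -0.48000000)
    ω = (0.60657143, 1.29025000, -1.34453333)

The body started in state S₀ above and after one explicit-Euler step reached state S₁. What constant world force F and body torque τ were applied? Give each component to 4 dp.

v₁ − v₀ = (-0.14000000, 0.24000000, -0.28000000)
applied force F = (-0.7000, 1.2000, -1.4000)
ω₁ − ω₀ = (0.00657143, 0.09025000, -0.04453333)
precession coupling = (-0.1092, 0.0078, -0.0432)
τ = I·(Δω/dt) + ω₀×(Iω₀) = (-0.1000, 0.0800, -0.1100)

F = (-0.7000, 1.2000, -1.4000)
τ = (-0.1000, 0.0800, -0.1100)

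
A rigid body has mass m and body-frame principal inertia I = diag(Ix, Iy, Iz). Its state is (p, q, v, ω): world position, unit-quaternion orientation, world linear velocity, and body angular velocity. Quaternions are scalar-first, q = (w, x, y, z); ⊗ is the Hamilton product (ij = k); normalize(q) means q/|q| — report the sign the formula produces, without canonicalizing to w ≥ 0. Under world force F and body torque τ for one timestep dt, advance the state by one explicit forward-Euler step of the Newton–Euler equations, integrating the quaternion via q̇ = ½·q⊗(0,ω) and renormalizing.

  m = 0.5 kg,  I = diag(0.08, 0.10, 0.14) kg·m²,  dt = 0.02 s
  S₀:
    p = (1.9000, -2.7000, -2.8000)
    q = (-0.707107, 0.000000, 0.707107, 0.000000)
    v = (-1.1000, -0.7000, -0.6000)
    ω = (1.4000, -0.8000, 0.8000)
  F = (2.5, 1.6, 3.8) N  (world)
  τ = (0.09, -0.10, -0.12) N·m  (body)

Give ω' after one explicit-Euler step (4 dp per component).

precession coupling ω×(Iω) = (-0.0256, -0.0672, -0.0224)
α = I⁻¹(τ − ω×Iω) = (1.4450, -0.3280, -0.6971)
ω' = ω + α·dt = (1.4289, -0.8066, 0.7861)

ω' = (1.4289, -0.8066, 0.7861)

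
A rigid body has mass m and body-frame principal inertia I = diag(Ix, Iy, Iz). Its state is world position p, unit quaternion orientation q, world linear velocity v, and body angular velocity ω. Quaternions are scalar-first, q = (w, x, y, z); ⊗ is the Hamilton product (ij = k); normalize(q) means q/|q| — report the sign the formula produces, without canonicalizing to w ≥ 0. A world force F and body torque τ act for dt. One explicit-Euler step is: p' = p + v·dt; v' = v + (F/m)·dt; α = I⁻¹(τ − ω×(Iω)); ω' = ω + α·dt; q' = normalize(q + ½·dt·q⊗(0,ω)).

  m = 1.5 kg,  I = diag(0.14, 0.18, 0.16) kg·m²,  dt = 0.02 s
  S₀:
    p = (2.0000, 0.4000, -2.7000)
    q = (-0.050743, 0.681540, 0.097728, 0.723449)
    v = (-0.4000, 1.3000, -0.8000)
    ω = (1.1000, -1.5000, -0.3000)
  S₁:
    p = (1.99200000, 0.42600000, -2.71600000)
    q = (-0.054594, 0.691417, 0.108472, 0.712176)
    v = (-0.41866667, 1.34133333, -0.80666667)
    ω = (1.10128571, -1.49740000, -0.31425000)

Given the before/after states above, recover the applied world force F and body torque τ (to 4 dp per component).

F = (-1.4000, 3.1000, -0.5000)
τ = (0.0000, 0.0300, -0.1800)

Δω = ω₁−ω₀ = (0.00128571, 0.00260000, -0.01425000)
ω₀×(Iω₀) = (-0.0090, 0.0066, -0.0660)
applied torque τ = (0.0000, 0.0300, -0.1800)
velocity change Δv = (-0.01866667, 0.04133333, -0.00666667)
applied force F = (-1.4000, 3.1000, -0.5000)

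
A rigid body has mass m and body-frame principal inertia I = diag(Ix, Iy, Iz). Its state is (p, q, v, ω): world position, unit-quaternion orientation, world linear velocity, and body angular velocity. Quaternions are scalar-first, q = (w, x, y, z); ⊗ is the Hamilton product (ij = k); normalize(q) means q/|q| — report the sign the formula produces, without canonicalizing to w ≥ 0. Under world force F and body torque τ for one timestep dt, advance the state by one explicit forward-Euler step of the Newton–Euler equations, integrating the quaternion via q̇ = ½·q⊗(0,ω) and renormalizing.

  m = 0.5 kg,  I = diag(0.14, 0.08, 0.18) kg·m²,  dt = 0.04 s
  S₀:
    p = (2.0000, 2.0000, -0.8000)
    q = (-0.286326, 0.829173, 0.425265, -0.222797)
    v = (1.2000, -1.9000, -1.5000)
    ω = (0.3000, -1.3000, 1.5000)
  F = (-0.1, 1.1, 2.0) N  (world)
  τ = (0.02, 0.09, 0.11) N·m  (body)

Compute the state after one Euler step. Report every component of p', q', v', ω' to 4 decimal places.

p' = (2.0480, 1.9240, -0.8600)
q' = (-0.2733, 0.8337, 0.4062, -0.2553)
v' = (1.1920, -1.8120, -1.3400)
ω' = (0.3614, -1.2460, 1.5192)

a = F/m = (-0.2000, 2.2000, 4.0000)
p' = p + v·dt = (2.0480, 1.9240, -0.8600)
new velocity v' = (1.1920, -1.8120, -1.3400)
α = I⁻¹(τ − ω×Iω) = (1.5357, 1.3500, 0.4811)
ω + α·dt = (0.3614, -1.2460, 1.5192)
2q̇ = q⊗(0,ω) = (0.6382881, 0.2623636, -0.9383748, -1.6349934)
q' = normalize(q + ½dt·q⊗(0,ω)) = (-0.2733, 0.8337, 0.4062, -0.2553)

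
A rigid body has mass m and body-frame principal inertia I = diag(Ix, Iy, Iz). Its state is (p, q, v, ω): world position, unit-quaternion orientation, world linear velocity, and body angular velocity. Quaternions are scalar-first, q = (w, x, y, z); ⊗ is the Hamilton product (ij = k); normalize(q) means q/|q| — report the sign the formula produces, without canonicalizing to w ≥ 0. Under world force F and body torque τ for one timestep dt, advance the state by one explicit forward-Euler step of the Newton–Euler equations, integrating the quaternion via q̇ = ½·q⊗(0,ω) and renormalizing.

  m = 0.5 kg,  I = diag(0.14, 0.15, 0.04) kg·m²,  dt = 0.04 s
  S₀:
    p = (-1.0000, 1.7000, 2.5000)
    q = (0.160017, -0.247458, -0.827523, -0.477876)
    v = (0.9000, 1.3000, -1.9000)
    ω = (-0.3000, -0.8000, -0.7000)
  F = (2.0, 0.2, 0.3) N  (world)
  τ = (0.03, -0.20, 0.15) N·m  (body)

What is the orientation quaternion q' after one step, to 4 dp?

Hamilton product q⊗(0,ω) = (-1.0707690, 0.1489602, -0.1578714, -0.1623024)
q' = normalize(q + ½dt·q⊗(0,ω)) = (0.1386, -0.2444, -0.8305, -0.4810)

q' = (0.1386, -0.2444, -0.8305, -0.4810)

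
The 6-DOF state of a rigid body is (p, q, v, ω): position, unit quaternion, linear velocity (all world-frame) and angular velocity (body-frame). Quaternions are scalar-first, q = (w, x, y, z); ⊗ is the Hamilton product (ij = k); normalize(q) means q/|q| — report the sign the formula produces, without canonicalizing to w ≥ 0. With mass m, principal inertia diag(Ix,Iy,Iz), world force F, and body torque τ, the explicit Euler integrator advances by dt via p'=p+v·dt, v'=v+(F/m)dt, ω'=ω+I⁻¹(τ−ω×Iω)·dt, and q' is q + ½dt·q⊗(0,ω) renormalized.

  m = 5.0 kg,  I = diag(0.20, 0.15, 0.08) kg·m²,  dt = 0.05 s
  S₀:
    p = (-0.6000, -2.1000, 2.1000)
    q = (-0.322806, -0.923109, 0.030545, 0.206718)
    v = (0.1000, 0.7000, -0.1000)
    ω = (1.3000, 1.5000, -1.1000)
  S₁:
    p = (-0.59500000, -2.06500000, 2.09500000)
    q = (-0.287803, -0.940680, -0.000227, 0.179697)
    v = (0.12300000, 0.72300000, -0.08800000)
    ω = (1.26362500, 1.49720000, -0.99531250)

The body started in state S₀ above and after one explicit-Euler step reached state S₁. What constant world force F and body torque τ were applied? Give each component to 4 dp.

velocity change Δv = (0.02300000, 0.02300000, 0.01200000)
m·(v₁−v₀)/dt = (2.3000, 2.3000, 1.2000)
rate change Δω = (-0.03637500, -0.00280000, 0.10468750)
gyro term ω₀×Iω₀ = (0.1155, -0.1716, -0.0975)
applied torque τ = (-0.0300, -0.1800, 0.0700)

F = (2.3000, 2.3000, 1.2000)
τ = (-0.0300, -0.1800, 0.0700)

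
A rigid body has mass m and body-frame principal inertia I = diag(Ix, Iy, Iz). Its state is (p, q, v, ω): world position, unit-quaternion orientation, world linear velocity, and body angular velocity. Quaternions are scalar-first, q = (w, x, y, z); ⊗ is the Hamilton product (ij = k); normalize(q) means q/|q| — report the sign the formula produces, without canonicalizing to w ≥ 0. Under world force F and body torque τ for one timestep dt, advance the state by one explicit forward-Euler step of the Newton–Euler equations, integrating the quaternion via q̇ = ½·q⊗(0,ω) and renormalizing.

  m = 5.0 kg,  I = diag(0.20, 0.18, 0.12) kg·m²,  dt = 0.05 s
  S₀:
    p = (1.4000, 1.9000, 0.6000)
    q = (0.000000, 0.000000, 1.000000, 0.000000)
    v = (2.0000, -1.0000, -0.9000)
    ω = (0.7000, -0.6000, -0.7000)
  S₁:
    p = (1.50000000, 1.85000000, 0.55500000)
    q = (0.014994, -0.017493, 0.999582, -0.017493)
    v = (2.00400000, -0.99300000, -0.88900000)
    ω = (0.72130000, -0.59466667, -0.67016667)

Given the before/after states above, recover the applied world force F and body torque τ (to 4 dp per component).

Δv = v₁−v₀ = (0.00400000, 0.00700000, 0.01100000)
m·(v₁−v₀)/dt = (0.4000, 0.7000, 1.1000)
ω₁ − ω₀ = (0.02130000, 0.00533333, 0.02983333)
ω₀×(Iω₀) = (-0.0252, -0.0392, 0.0084)
applied torque τ = (0.0600, -0.0200, 0.0800)

F = (0.4000, 0.7000, 1.1000)
τ = (0.0600, -0.0200, 0.0800)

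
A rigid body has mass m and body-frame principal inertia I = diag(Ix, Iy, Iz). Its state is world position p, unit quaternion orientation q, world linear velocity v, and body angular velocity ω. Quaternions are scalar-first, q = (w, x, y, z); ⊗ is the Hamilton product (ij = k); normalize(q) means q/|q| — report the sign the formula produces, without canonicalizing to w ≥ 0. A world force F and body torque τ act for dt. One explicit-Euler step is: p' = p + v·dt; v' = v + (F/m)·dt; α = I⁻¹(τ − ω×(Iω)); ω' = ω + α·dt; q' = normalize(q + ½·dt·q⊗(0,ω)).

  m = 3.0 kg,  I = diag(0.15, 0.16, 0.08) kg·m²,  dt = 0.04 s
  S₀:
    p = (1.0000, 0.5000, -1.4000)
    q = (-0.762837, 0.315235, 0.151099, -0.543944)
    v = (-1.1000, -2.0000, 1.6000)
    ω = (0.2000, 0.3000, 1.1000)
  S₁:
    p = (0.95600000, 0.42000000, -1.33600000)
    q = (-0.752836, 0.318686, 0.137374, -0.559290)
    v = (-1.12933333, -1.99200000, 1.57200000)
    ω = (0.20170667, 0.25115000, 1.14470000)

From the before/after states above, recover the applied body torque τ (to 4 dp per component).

τ = (-0.0200, -0.1800, 0.0900)

rate change Δω = (0.00170667, -0.04885000, 0.04470000)
ω₀×(Iω₀) = (-0.0264, 0.0154, 0.0006)
applied torque τ = (-0.0200, -0.1800, 0.0900)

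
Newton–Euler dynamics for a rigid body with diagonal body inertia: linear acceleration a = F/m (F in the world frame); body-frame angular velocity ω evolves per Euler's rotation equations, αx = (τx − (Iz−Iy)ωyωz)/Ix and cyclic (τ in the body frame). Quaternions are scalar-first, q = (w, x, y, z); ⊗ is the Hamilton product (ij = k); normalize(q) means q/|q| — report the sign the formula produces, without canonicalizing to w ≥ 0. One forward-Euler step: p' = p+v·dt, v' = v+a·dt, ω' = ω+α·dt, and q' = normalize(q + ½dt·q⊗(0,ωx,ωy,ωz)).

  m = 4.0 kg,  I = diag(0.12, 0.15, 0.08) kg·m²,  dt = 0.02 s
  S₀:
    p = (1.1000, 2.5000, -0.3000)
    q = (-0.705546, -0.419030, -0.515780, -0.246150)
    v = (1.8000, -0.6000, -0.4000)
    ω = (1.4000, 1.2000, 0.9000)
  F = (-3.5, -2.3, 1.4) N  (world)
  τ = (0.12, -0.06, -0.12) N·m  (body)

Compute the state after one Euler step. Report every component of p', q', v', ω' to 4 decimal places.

p' = (1.1360, 2.4880, -0.3080)
q' = (-0.6911, -0.4305, -0.5238, -0.2503)
v' = (1.7825, -0.6115, -0.3930)
ω' = (1.4326, 1.1853, 0.8574)

a = (-0.8750, -0.5750, 0.3500)
p' = p + v·dt = (1.1360, 2.4880, -0.3080)
v + (F/m)dt = (1.7825, -0.6115, -0.3930)
(τ − ω×Iω)/I = (1.6300, -0.7360, -2.1300)
new body rate ω' = (1.4326, 1.1853, 0.8574)
2q̇ = q⊗(0,ω) = (1.4271130, -1.1565864, -0.8141382, -0.4157354)
updated quaternion q' = (-0.6911, -0.4305, -0.5238, -0.2503)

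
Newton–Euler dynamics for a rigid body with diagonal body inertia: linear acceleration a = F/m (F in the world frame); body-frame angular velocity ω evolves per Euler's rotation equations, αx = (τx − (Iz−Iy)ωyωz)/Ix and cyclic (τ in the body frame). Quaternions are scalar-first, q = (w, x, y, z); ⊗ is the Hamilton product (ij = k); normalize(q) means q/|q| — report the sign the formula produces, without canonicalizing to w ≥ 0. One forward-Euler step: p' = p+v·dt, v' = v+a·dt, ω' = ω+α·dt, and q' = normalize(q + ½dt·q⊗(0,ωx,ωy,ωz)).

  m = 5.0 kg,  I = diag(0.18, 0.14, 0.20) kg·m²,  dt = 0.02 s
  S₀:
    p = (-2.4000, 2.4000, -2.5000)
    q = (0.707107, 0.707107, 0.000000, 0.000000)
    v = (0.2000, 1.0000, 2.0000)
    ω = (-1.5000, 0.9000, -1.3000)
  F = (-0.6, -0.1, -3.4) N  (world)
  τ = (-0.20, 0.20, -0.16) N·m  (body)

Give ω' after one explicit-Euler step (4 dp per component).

ω' = (-1.5144, 0.9341, -1.3214)

α = I⁻¹(τ − ω×Iω) = (-0.7211, 1.7071, -1.0700)
ω + α·dt = (-1.5144, 0.9341, -1.3214)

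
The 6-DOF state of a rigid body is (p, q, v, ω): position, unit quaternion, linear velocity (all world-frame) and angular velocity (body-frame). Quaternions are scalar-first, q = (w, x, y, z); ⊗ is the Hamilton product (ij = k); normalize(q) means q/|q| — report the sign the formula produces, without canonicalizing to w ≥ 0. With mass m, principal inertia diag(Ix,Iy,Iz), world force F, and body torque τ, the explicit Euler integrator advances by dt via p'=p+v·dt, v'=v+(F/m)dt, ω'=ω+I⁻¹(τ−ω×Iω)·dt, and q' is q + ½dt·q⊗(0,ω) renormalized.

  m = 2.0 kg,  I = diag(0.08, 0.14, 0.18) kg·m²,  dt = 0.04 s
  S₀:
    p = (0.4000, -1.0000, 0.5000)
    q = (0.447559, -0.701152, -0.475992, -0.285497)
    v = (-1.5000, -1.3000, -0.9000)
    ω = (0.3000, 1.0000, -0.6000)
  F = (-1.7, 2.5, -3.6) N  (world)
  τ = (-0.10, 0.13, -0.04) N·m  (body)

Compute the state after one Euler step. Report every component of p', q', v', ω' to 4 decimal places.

p' = (0.3400, -1.0520, 0.4640)
q' = (0.4577, -0.6868, -0.4770, -0.3019)
v' = (-1.5340, -1.2500, -0.9720)
ω' = (0.2620, 1.0320, -0.6129)

gyro term ω×Iω = (-0.0240, 0.0180, 0.0180)
α = I⁻¹(τ − ω×Iω) = (-0.9500, 0.8000, -0.3222)
ω + α·dt = (0.2620, 1.0320, -0.6129)
q⊗(0,ω) = (0.5150394, 0.7053599, -0.0587813, -0.8268898)
q + ½dt·q⊗(0,ω), renormalized = (0.4577, -0.6868, -0.4770, -0.3019)
a = (-0.8500, 1.2500, -1.8000)
p' = p + v·dt = (0.3400, -1.0520, 0.4640)
v + (F/m)dt = (-1.5340, -1.2500, -0.9720)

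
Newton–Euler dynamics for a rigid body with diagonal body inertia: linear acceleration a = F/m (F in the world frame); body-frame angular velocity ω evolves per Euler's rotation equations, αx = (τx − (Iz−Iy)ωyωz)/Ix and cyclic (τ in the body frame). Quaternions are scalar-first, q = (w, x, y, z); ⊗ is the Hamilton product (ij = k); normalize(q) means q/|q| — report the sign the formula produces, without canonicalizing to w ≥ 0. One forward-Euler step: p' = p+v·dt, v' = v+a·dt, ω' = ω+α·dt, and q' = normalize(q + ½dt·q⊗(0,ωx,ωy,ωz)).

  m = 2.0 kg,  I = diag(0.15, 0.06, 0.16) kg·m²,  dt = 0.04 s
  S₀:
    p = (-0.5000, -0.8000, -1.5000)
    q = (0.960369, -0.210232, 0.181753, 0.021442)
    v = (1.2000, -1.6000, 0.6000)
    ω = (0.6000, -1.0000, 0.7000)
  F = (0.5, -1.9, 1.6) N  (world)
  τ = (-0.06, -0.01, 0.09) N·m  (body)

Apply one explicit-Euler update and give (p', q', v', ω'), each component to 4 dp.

α = I⁻¹(τ − ω×Iω) = (0.0667, -0.0967, 0.2250)
ω' = ω + α·dt = (0.6027, -1.0039, 0.7090)
q⊗(0,ω) = (0.2928828, 0.7248905, -0.8003414, 0.7734385)
updated quaternion q' = (0.9659, -0.1957, 0.1657, 0.0369)
a = (0.2500, -0.9500, 0.8000)
p + v·dt = (-0.4520, -0.8640, -1.4760)
v' = v + a·dt = (1.2100, -1.6380, 0.6320)

p' = (-0.4520, -0.8640, -1.4760)
q' = (0.9659, -0.1957, 0.1657, 0.0369)
v' = (1.2100, -1.6380, 0.6320)
ω' = (0.6027, -1.0039, 0.7090)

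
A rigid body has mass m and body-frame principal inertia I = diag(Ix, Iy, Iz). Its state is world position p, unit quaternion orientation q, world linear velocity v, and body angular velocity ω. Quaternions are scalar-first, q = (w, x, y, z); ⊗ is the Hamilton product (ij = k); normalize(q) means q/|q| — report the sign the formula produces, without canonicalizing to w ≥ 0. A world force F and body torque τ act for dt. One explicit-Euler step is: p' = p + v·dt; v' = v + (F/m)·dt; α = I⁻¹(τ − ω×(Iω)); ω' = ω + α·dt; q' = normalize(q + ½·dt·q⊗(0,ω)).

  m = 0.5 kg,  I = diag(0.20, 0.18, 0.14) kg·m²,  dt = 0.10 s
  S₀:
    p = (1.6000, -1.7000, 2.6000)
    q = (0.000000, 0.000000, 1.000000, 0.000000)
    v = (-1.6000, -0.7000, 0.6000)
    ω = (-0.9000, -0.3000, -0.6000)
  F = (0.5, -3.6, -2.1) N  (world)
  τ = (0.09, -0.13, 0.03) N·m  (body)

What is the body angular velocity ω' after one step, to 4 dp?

precession coupling ω×(Iω) = (-0.0072, 0.0324, -0.0054)
α = I⁻¹(τ − ω×Iω) = (0.4860, -0.9022, 0.2529)
ω' = ω + α·dt = (-0.8514, -0.3902, -0.5747)

ω' = (-0.8514, -0.3902, -0.5747)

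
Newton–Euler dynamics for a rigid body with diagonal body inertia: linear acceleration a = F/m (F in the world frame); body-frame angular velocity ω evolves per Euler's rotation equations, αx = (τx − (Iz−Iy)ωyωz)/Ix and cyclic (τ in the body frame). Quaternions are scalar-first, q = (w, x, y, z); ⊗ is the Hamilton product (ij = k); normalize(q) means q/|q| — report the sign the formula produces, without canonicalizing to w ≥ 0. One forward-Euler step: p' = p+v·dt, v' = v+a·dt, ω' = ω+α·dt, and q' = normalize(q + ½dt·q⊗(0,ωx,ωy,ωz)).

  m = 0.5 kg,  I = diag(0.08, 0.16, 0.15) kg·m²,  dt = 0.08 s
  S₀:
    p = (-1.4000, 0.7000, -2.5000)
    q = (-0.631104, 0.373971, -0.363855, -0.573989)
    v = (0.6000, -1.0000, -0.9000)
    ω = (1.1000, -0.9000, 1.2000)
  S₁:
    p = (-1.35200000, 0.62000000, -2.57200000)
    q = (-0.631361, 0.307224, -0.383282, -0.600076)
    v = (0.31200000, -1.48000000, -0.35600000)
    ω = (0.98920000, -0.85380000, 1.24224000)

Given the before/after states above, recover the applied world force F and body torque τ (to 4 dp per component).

v₁ − v₀ = (-0.28800000, -0.48000000, 0.54400000)
m·(v₁−v₀)/dt = (-1.8000, -3.0000, 3.4000)
Δω = ω₁−ω₀ = (-0.11080000, 0.04620000, 0.04224000)
gyro term ω₀×Iω₀ = (0.0108, -0.0924, -0.0792)
I·α + gyro = (-0.1000, 0.0000, 0.0000)

F = (-1.8000, -3.0000, 3.4000)
τ = (-0.1000, 0.0000, 0.0000)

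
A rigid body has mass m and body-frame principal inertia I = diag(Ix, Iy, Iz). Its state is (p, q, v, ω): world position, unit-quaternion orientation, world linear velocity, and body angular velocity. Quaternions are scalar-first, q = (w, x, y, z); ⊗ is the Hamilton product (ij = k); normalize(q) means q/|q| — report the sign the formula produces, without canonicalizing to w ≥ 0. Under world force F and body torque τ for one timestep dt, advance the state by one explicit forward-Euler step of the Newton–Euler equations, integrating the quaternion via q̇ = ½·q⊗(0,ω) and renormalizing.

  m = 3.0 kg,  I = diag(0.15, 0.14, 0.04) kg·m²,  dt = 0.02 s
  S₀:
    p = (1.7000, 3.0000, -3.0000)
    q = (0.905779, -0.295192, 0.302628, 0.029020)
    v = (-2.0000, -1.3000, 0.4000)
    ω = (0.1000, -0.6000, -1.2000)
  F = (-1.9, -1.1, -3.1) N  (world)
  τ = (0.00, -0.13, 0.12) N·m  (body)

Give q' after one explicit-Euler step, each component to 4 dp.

2q̇ = q⊗(0,ω) = (0.2459200, -0.2551637, -0.8947958, -0.9400824)
q' = normalize(q + ½dt·q⊗(0,ω)) = (0.9082, -0.2977, 0.2937, 0.0196)

q' = (0.9082, -0.2977, 0.2937, 0.0196)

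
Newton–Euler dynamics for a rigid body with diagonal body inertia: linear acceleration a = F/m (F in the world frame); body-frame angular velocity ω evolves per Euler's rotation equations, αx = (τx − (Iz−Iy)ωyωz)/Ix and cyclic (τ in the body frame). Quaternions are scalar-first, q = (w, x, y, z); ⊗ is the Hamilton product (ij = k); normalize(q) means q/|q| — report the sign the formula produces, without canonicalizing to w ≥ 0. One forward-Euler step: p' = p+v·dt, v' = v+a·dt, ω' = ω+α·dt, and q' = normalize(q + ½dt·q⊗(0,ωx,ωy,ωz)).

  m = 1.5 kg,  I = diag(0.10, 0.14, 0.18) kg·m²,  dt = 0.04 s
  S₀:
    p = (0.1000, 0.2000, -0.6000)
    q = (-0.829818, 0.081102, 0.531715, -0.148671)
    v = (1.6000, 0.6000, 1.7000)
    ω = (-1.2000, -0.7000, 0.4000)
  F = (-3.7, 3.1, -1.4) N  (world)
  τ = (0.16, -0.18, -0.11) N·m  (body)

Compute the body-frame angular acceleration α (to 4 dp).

precession coupling ω×(Iω) = (-0.0112, 0.0384, 0.0336)
α = I⁻¹(τ − ω×Iω) = (1.7120, -1.5600, -0.7978)

α = (1.7120, -1.5600, -0.7978)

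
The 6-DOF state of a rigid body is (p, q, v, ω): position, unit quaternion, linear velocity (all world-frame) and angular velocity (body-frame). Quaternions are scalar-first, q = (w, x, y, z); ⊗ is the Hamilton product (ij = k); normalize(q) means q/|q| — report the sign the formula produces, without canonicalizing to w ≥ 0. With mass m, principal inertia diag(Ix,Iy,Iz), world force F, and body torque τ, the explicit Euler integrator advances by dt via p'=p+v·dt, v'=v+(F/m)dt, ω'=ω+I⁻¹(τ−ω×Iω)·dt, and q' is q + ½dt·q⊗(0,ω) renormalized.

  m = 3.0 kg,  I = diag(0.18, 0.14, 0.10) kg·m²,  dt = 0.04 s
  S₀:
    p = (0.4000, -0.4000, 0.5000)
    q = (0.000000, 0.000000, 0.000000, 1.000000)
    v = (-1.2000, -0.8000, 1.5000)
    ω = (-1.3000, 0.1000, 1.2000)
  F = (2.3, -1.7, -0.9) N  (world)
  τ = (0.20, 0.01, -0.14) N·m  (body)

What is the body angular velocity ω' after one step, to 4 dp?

ω' = (-1.2545, 0.1385, 1.1419)

angular accel α = (1.1378, 0.9629, -1.4520)
new body rate ω' = (-1.2545, 0.1385, 1.1419)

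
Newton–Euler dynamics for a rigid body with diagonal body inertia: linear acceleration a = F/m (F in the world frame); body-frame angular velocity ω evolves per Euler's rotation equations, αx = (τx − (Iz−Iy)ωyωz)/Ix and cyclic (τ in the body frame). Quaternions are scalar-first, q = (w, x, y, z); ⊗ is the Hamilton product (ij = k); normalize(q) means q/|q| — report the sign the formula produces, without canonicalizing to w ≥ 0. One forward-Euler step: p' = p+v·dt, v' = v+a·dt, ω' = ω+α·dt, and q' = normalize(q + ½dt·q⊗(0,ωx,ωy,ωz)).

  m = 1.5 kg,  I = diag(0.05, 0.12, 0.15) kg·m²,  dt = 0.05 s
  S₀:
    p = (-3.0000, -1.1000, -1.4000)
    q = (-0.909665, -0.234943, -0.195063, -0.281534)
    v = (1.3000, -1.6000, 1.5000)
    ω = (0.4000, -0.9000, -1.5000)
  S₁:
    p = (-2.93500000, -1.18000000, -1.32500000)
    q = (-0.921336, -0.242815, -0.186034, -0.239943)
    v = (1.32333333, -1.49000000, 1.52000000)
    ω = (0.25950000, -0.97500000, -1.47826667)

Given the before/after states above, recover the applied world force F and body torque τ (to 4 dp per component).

F = (0.7000, 3.3000, 0.6000)
τ = (-0.1000, -0.1200, 0.0400)

rate change Δω = (-0.14050000, -0.07500000, 0.02173333)
applied torque τ = (-0.1000, -0.1200, 0.0400)
v₁ − v₀ = (0.02333333, 0.11000000, 0.02000000)
m·(v₁−v₀)/dt = (0.7000, 3.3000, 0.6000)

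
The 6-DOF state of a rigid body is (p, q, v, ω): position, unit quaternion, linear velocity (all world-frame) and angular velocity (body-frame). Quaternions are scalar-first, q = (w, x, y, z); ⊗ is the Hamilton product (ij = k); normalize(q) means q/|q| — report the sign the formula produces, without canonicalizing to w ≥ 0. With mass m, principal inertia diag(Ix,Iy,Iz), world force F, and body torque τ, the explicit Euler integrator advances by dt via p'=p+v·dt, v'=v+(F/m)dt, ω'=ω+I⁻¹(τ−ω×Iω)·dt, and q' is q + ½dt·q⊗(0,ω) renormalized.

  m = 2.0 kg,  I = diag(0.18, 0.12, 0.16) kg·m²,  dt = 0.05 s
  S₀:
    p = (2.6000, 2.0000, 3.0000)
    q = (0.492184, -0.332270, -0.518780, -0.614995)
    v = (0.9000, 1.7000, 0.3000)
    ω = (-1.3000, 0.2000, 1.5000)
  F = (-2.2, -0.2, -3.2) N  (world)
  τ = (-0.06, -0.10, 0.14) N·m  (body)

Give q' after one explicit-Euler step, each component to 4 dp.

q' = (0.5064, -0.3642, -0.4833, -0.6143)

Hamilton product q⊗(0,ω) = (0.5942975, -1.2950102, 1.3963353, -0.0025920)
updated quaternion q' = (0.5064, -0.3642, -0.4833, -0.6143)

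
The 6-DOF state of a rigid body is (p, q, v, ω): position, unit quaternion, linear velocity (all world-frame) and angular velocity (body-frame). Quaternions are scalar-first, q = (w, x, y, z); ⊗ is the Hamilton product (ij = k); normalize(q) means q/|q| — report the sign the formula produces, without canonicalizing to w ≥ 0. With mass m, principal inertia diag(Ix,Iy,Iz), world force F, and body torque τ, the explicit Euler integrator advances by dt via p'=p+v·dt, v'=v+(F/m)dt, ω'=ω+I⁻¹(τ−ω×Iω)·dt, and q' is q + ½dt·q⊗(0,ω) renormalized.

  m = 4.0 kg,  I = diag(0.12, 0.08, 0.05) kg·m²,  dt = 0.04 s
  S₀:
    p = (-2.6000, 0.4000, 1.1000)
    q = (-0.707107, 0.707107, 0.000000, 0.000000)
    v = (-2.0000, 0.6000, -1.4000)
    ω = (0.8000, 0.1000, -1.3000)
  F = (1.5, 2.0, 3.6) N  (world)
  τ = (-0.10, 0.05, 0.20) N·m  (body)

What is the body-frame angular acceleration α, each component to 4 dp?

ω×(Iω) gyroscopic = (0.0039, -0.0728, -0.0032)
α = I⁻¹(τ − ω×Iω) = (-0.8658, 1.5350, 4.0640)

α = (-0.8658, 1.5350, 4.0640)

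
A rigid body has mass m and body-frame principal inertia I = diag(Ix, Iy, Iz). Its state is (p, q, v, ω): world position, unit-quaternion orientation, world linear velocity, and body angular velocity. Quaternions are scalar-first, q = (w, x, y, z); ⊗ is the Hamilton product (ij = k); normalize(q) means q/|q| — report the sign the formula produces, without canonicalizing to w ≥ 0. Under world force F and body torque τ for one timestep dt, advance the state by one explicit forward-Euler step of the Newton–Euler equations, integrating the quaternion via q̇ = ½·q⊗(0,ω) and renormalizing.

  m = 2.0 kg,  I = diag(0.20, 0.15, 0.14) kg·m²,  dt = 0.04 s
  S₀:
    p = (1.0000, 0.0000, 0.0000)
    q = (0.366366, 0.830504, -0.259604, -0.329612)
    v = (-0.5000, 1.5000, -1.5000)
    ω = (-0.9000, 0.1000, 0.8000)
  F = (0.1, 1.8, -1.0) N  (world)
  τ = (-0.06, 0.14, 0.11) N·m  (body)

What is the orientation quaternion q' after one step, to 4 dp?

q' = (0.3870, 0.8202, -0.2661, -0.3267)

Hamilton product q⊗(0,ω) = (1.0371036, -0.5044514, -0.3311158, 0.1424996)
q + ½dt·q⊗(0,ω), renormalized = (0.3870, 0.8202, -0.2661, -0.3267)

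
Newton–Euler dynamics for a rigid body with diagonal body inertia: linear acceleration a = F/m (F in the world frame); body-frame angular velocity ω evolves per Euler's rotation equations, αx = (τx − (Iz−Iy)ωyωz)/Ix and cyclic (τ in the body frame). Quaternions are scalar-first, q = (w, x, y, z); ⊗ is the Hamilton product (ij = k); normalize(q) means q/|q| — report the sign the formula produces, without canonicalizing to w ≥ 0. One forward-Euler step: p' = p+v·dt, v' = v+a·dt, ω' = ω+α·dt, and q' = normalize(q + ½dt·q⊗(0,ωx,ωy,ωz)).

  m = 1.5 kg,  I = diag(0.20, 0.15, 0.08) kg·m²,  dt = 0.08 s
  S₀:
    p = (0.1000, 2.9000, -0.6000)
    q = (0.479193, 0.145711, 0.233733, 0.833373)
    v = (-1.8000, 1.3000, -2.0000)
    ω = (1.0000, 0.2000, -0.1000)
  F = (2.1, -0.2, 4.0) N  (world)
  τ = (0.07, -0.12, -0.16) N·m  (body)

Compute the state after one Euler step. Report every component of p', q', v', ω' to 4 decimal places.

(τ − ω×Iω)/I = (0.3430, -0.7200, -1.8750)
new body rate ω' = (1.0274, 0.1424, -0.2500)
2q̇ = q⊗(0,ω) = (-0.1091203, 0.2891451, 0.9437827, -0.2525101)
updated quaternion q' = (0.4744, 0.1571, 0.2713, 0.8226)
linear accel F/m = (1.4000, -0.1333, 2.6667)
new position p' = (-0.0440, 3.0040, -0.7600)
v + (F/m)dt = (-1.6880, 1.2893, -1.7867)

p' = (-0.0440, 3.0040, -0.7600)
q' = (0.4744, 0.1571, 0.2713, 0.8226)
v' = (-1.6880, 1.2893, -1.7867)
ω' = (1.0274, 0.1424, -0.2500)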